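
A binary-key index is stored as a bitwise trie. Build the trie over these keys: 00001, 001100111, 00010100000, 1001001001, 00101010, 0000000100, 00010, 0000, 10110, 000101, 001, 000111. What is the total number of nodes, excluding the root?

46

For each word, the new-node count is its length minus the longest prefix already in the trie:
  "00001" → 5 new (0, 0, 0, 0, 1)
  "001100111" → prefix "00" already present; 7 new (1, 1, 0, 0, 1, 1, 1)
  "00010100000" → prefix "000" already present; 8 new (1, 0, 1, 0, 0, 0, 0, 0)
  "1001001001" → 10 new (1, 0, 0, 1, 0, 0, 1, 0, 0, 1)
  "00101010" → prefix "001" already present; 5 new (0, 1, 0, 1, 0)
  "0000000100" → prefix "0000" already present; 6 new (0, 0, 0, 1, 0, 0)
  "00010" → prefix "00010" already present; 0 new (none)
  "0000" → prefix "0000" already present; 0 new (none)
  "10110" → prefix "10" already present; 3 new (1, 1, 0)
  "000101" → prefix "000101" already present; 0 new (none)
  "001" → prefix "001" already present; 0 new (none)
  "000111" → prefix "0001" already present; 2 new (1, 1)
Total nodes = 5 + 7 + 8 + 10 + 5 + 6 + 0 + 0 + 3 + 0 + 0 + 2 = 46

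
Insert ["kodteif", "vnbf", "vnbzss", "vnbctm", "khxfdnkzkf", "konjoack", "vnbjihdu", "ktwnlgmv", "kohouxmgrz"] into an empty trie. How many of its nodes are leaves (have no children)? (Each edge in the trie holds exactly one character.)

A leaf is a node with no children — equivalently, the end of a word that is not a proper prefix of any other stored word.
Those words: "khxfdnkzkf", "kodteif", "kohouxmgrz", "konjoack", "ktwnlgmv", "vnbctm", "vnbf", "vnbjihdu", "vnbzss"
Leaf count: 9

9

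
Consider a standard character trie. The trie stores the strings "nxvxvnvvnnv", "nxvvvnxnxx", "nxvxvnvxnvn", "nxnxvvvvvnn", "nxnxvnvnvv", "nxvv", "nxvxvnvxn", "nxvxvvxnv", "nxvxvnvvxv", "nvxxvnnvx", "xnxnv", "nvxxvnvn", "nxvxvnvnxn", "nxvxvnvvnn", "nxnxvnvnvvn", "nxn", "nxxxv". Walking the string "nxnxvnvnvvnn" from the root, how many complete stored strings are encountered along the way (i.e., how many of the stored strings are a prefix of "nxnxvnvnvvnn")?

Walk "nxnxvnvnvvnn" from the root; an end-of-word marker is hit whenever a stored word is a prefix of "nxnxvnvnvvnn".
Prefixes of the query that are stored words: "nxn", "nxnxvnvnvv", "nxnxvnvnvvn"
Count: 3

3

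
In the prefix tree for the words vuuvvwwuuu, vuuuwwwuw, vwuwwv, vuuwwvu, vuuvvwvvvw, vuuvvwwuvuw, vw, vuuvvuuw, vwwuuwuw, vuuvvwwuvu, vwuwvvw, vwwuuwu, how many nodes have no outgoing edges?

A leaf is a node with no children — equivalently, the end of a word that is not a proper prefix of any other stored word.
Those words: "vuuuwwwuw", "vuuvvuuw", "vuuvvwvvvw", "vuuvvwwuuu", "vuuvvwwuvuw", "vuuwwvu", "vwuwvvw", "vwuwwv", "vwwuuwuw"
Leaf count: 9

9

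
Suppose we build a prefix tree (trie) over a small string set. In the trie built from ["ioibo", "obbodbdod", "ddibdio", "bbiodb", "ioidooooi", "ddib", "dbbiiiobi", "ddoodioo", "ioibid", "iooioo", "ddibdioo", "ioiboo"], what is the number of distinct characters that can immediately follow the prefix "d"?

2

Follow the path "d" to its node, then look at its outgoing edges.
Distinct next characters after "d": b, d.
That node has 2 child edges.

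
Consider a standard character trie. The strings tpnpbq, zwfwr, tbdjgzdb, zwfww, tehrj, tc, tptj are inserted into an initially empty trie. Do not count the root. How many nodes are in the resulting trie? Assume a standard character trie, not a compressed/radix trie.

Trie structure (* marks end of a word):
(root)
├─ t
│  ├─ b
│  │  └─ d
│  │     └─ j
│  │        └─ g
│  │           └─ z
│  │              └─ d
│  │                 └─ b *
│  ├─ c *
│  ├─ e
│  │  └─ h
│  │     └─ r
│  │        └─ j *
│  └─ p
│     ├─ n
│     │  └─ p
│     │     └─ b
│     │        └─ q *
│     └─ t
│        └─ j *
└─ z
   └─ w
      └─ f
         └─ w
            ├─ r *
            └─ w *
Counting every labelled node above: 26.

26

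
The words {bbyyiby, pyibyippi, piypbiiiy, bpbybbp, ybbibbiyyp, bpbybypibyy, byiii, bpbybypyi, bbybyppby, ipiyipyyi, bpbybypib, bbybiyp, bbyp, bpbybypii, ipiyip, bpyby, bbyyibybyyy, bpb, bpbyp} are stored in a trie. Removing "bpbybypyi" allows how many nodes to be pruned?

After clearing the end-marker at "bpbybypyi", prune upward until reaching a node still needed by another word.
The suffix "yi" (2 nodes) is used only by "bpbybypyi"; the node for "bpbybyp" still has the child "i", so pruning stops there.
Nodes removed: 2

2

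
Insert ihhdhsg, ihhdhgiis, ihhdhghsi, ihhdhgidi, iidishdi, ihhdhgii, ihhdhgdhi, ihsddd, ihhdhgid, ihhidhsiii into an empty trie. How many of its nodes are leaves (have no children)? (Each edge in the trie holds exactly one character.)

8

A leaf is a node with no children — equivalently, the end of a word that is not a proper prefix of any other stored word.
Those words: "ihhdhgdhi", "ihhdhghsi", "ihhdhgidi", "ihhdhgiis", "ihhdhsg", "ihhidhsiii", "ihsddd", "iidishdi"
Leaf count: 8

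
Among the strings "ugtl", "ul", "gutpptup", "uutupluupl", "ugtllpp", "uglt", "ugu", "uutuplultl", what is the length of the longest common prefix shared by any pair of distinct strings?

7

Look for the deepest trie node that still has at least two words in its subtree.
e.g. "uutuplultl" and "uutupluupl" share the prefix "uutuplu" of length 7; no pair shares a longer one.
Longest shared-prefix length: 7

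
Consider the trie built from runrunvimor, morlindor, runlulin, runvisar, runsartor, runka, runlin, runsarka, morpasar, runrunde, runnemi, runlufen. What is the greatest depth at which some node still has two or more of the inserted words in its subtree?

6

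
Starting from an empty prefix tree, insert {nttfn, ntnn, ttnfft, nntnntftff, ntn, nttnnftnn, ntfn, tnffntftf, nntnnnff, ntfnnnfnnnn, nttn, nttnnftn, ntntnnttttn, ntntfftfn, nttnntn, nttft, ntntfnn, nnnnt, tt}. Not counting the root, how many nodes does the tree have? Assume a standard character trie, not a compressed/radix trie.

69

For each word, the new-node count is its length minus the longest prefix already in the trie:
  "nttfn" → 5 new (n, t, t, f, n)
  "ntnn" → prefix "nt" already present; 2 new (n, n)
  "ttnfft" → 6 new (t, t, n, f, f, t)
  "nntnntftff" → prefix "n" already present; 9 new (n, t, n, n, t, f, t, f, f)
  "ntn" → prefix "ntn" already present; 0 new (none)
  "nttnnftnn" → prefix "ntt" already present; 6 new (n, n, f, t, n, n)
  "ntfn" → prefix "nt" already present; 2 new (f, n)
  "tnffntftf" → prefix "t" already present; 8 new (n, f, f, n, t, f, t, f)
  "nntnnnff" → prefix "nntnn" already present; 3 new (n, f, f)
  "ntfnnnfnnnn" → prefix "ntfn" already present; 7 new (n, n, f, n, n, n, n)
  "nttn" → prefix "nttn" already present; 0 new (none)
  "nttnnftn" → prefix "nttnnftn" already present; 0 new (none)
  "ntntnnttttn" → prefix "ntn" already present; 8 new (t, n, n, t, t, t, t, n)
  "ntntfftfn" → prefix "ntnt" already present; 5 new (f, f, t, f, n)
  "nttnntn" → prefix "nttnn" already present; 2 new (t, n)
  "nttft" → prefix "nttf" already present; 1 new (t)
  "ntntfnn" → prefix "ntntf" already present; 2 new (n, n)
  "nnnnt" → prefix "nn" already present; 3 new (n, n, t)
  "tt" → prefix "tt" already present; 0 new (none)
Total nodes = 5 + 2 + 6 + 9 + 0 + 6 + 2 + 8 + 3 + 7 + 0 + 0 + 8 + 5 + 2 + 1 + 2 + 3 + 0 = 69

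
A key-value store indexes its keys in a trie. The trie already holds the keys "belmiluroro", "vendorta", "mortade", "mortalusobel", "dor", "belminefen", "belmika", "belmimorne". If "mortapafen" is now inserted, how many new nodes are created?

Walking "mortapafen" from the root, the first 5 characters ("morta") follow existing edges; "p" is the first miss.
New nodes needed: |"mortapafen"| − 5 = 10 − 5 = 5.

5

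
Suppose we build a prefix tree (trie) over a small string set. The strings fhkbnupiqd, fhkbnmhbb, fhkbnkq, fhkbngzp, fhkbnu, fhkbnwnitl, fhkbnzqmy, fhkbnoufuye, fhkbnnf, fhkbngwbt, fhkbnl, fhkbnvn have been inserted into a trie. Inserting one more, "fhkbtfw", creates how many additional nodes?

The longest prefix of "fhkbtfw" already in the trie is "fhkb" (length 4).
New nodes needed: |"fhkbtfw"| − 4 = 7 − 4 = 3.

3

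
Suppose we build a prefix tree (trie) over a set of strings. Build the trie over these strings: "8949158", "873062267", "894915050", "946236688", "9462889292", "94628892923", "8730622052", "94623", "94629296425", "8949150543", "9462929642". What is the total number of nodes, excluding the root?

For each word, the new-node count is its length minus the longest prefix already in the trie:
  "8949158" → 7 new (8, 9, 4, 9, 1, 5, 8)
  "873062267" → prefix "8" already present; 8 new (7, 3, 0, 6, 2, 2, 6, 7)
  "894915050" → prefix "894915" already present; 3 new (0, 5, 0)
  "946236688" → 9 new (9, 4, 6, 2, 3, 6, 6, 8, 8)
  "9462889292" → prefix "9462" already present; 6 new (8, 8, 9, 2, 9, 2)
  "94628892923" → prefix "9462889292" already present; 1 new (3)
  "8730622052" → prefix "8730622" already present; 3 new (0, 5, 2)
  "94623" → prefix "94623" already present; 0 new (none)
  "94629296425" → prefix "9462" already present; 7 new (9, 2, 9, 6, 4, 2, 5)
  "8949150543" → prefix "89491505" already present; 2 new (4, 3)
  "9462929642" → prefix "9462929642" already present; 0 new (none)
Total nodes = 7 + 8 + 3 + 9 + 6 + 1 + 3 + 0 + 7 + 2 + 0 = 46

46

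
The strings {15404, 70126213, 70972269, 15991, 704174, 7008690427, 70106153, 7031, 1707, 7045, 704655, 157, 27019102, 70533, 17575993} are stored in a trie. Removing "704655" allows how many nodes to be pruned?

3

After clearing the end-marker at "704655", prune upward until reaching a node still needed by another word.
The suffix "655" (3 nodes) is used only by "704655"; the node for "704" still has the child "1", so pruning stops there.
Nodes removed: 3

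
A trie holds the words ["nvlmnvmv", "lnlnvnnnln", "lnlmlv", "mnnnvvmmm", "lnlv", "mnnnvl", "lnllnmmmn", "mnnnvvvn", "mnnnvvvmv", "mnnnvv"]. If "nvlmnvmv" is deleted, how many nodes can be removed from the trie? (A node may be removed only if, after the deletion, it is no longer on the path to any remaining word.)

Walk "nvlmnvmv" from the leaf back toward the root, removing each node that no remaining word uses.
No other word shares any prefix with "nvlmnvmv", so all 8 of its nodes go.
Nodes removed: 8

8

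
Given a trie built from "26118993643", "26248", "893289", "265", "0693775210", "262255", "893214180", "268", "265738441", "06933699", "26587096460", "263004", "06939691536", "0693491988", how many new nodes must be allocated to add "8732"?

3

"8" is already a path in the trie; the remaining "732" must be added.
Each of the 3 remaining characters creates one node.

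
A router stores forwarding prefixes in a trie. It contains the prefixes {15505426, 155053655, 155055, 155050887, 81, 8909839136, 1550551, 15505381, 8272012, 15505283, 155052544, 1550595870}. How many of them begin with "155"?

Traverse to the node for "155", then collect every word in that subtree.
Words under "155": 155050887, 155052544, 15505283, 155053655, 15505381, 15505426, 155055, 1550551, 1550595870
Count: 9

9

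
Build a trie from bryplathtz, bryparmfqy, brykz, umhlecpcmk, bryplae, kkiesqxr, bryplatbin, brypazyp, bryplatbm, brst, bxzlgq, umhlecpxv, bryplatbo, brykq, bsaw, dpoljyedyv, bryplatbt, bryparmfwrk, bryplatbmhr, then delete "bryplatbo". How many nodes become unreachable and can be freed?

1

After clearing the end-marker at "bryplatbo", prune upward until reaching a node still needed by another word.
The suffix "o" (1 node) is used only by "bryplatbo"; the node for "bryplatb" still has the child "i", so pruning stops there.
Nodes removed: 1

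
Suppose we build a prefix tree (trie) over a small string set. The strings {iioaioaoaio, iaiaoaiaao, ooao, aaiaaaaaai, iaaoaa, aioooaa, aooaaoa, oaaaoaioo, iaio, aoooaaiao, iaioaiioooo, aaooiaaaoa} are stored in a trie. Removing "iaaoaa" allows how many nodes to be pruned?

After clearing the end-marker at "iaaoaa", prune upward until reaching a node still needed by another word.
The suffix "aoaa" (4 nodes) is used only by "iaaoaa"; the node for "ia" still has the child "i", so pruning stops there.
Nodes removed: 4

4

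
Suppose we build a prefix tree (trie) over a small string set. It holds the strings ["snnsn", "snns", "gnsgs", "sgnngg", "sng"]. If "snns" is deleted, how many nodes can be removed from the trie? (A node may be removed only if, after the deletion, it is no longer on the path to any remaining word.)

A node on "snns"'s path can go only if nothing else ends at it or branches off below it.
Every node on "snns" is still needed (e.g. by "snnsn"), so nothing is freed.
Nodes removed: 0

0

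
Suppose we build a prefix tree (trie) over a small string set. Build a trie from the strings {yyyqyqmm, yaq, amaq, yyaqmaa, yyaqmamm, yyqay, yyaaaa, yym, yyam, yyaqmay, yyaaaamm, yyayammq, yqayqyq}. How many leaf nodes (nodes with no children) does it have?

Leaves are exactly the stored words that no other stored word extends.
Those words: "amaq", "yaq", "yqayqyq", "yyaaaamm", "yyam", "yyaqmaa", "yyaqmamm", "yyaqmay", "yyayammq", "yym", "yyqay", "yyyqyqmm"
Leaf count: 12

12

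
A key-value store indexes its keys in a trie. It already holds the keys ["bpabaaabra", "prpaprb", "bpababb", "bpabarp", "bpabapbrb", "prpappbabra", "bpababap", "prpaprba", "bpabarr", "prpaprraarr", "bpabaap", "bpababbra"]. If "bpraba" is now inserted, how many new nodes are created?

The longest prefix of "bpraba" already in the trie is "bp" (length 2).
So 6 − 2 = 4 new nodes.

4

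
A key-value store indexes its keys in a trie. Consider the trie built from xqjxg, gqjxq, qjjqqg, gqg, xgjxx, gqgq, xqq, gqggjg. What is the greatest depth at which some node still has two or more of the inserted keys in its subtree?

The deepest shared node is where two words last agree before diverging.
e.g. "gqg" and "gqggjg" share the prefix "gqg" of length 3; no pair shares a longer one.
Longest shared-prefix length: 3

3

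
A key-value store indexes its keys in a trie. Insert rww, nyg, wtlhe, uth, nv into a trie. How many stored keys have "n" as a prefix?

Walk to "n"; the words in its subtree are exactly those with that prefix.
Words under "n": nv, nyg
Count: 2

2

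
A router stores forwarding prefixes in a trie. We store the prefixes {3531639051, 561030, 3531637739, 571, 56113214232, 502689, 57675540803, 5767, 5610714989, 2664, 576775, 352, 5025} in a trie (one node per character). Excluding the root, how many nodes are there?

58

Trace insertions, counting only characters that open a new branch:
  "3531639051" → 10 new (3, 5, 3, 1, 6, 3, 9, 0, 5, 1)
  "561030" → 6 new (5, 6, 1, 0, 3, 0)
  "3531637739" → prefix "353163" already present; 4 new (7, 7, 3, 9)
  "571" → prefix "5" already present; 2 new (7, 1)
  "56113214232" → prefix "561" already present; 8 new (1, 3, 2, 1, 4, 2, 3, 2)
  "502689" → prefix "5" already present; 5 new (0, 2, 6, 8, 9)
  "57675540803" → prefix "57" already present; 9 new (6, 7, 5, 5, 4, 0, 8, 0, 3)
  "5767" → prefix "5767" already present; 0 new (none)
  "5610714989" → prefix "5610" already present; 6 new (7, 1, 4, 9, 8, 9)
  "2664" → 4 new (2, 6, 6, 4)
  "576775" → prefix "5767" already present; 2 new (7, 5)
  "352" → prefix "35" already present; 1 new (2)
  "5025" → prefix "502" already present; 1 new (5)
Total nodes = 10 + 6 + 4 + 2 + 8 + 5 + 9 + 0 + 6 + 4 + 2 + 1 + 1 = 58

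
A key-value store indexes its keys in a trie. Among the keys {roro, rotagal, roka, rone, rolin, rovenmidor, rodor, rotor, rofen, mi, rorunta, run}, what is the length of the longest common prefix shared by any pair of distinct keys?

3

Look for the deepest trie node that still has at least two words in its subtree.
e.g. "roro" and "rorunta" share the prefix "ror" of length 3; no pair shares a longer one.
Longest shared-prefix length: 3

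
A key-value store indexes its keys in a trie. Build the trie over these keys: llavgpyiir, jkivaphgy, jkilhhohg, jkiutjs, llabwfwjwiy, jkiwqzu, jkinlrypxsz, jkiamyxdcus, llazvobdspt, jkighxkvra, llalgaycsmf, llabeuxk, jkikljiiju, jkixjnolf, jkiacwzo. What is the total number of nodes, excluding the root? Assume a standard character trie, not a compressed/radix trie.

101

Count nodes per top-level branch (shared prefixes stored once):
  'j'-branch (jkiacwzo, jkiamyxdcus, jkighxkvra, jkikljiiju, jkilhhohg, jkinlrypxsz, jkiutjs, jkivaphgy, jkiwqzu, jkixjnolf): 63 nodes
  'l'-branch (llabeuxk, llabwfwjwiy, llalgaycsmf, llavgpyiir, llazvobdspt): 38 nodes
Sum: 101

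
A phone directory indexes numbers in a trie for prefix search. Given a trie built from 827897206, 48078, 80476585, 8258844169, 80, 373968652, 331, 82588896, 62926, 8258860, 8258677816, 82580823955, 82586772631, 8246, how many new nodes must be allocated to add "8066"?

Walking "8066" from the root, the first 2 characters ("80") follow existing edges; "6" is the first miss.
New nodes needed: |"8066"| − 2 = 4 − 2 = 2.

2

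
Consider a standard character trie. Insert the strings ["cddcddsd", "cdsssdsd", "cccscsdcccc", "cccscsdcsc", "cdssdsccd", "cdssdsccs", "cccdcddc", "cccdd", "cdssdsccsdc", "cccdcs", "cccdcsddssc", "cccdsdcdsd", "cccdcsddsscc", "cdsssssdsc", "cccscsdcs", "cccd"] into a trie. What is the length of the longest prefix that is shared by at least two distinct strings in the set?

Equivalently: take the maximum, over all pairs, of their longest common prefix length.
"cccdcsddssc" and "cccdcsddsscc" agree on "cccdcsddssc" (11 characters) before diverging; nothing deeper is shared.
Longest shared-prefix length: 11

11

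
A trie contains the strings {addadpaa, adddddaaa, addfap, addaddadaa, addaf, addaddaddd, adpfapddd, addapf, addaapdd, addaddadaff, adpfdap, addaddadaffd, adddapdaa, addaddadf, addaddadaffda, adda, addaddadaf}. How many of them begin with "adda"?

12

Traverse to the node for "adda", then collect every word in that subtree.
Matches: "adda", "addaapdd", "addaddadaa", "addaddadaf", "addaddadaff", "addaddadaffd", "addaddadaffda", "addaddaddd", "addaddadf", "addadpaa", "addaf", "addapf"
Count: 12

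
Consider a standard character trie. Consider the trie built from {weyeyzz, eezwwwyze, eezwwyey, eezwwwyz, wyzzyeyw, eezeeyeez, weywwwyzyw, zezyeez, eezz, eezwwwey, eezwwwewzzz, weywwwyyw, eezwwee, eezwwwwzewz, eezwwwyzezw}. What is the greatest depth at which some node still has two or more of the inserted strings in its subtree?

The deepest shared node is where two words last agree before diverging.
"eezwwwyze" and "eezwwwyzezw" agree on "eezwwwyze" (9 characters) before diverging; nothing deeper is shared.
Longest shared-prefix length: 9

9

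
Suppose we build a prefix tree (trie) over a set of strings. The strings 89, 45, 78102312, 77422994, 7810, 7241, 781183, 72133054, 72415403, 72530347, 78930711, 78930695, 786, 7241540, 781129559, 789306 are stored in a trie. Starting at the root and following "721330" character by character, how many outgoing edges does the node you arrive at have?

1

The children of the "721330" node are the distinct next characters among strings starting with "721330".
Characters that immediately follow "721330" among the stored strings: {5}.
That node has 1 child edge.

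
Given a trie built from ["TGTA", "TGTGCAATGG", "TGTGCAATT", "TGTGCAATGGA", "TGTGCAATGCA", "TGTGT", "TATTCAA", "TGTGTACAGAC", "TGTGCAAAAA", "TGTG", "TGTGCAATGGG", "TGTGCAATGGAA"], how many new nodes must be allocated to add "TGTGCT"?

1

Walking "TGTGCT" from the root, the first 5 characters ("TGTGC") follow existing edges; "T" is the first miss.
Each of the 1 remaining characters creates one node.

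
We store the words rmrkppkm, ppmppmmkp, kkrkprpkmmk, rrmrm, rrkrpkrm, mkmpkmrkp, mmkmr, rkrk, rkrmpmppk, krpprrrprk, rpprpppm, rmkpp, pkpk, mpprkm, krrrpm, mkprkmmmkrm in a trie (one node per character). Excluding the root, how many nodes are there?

100

Insert word by word; a character creates a node only if that edge doesn't already exist:
  "rmrkppkm" → 8 new (r, m, r, k, p, p, k, m)
  "ppmppmmkp" → 9 new (p, p, m, p, p, m, m, k, p)
  "kkrkprpkmmk" → 11 new (k, k, r, k, p, r, p, k, m, m, k)
  "rrmrm" → prefix "r" already present; 4 new (r, m, r, m)
  "rrkrpkrm" → prefix "rr" already present; 6 new (k, r, p, k, r, m)
  "mkmpkmrkp" → 9 new (m, k, m, p, k, m, r, k, p)
  "mmkmr" → prefix "m" already present; 4 new (m, k, m, r)
  "rkrk" → prefix "r" already present; 3 new (k, r, k)
  "rkrmpmppk" → prefix "rkr" already present; 6 new (m, p, m, p, p, k)
  "krpprrrprk" → prefix "k" already present; 9 new (r, p, p, r, r, r, p, r, k)
  "rpprpppm" → prefix "r" already present; 7 new (p, p, r, p, p, p, m)
  "rmkpp" → prefix "rm" already present; 3 new (k, p, p)
  "pkpk" → prefix "p" already present; 3 new (k, p, k)
  "mpprkm" → prefix "m" already present; 5 new (p, p, r, k, m)
  "krrrpm" → prefix "kr" already present; 4 new (r, r, p, m)
  "mkprkmmmkrm" → prefix "mk" already present; 9 new (p, r, k, m, m, m, k, r, m)
Total nodes = 8 + 9 + 11 + 4 + 6 + 9 + 4 + 3 + 6 + 9 + 7 + 3 + 3 + 5 + 4 + 9 = 100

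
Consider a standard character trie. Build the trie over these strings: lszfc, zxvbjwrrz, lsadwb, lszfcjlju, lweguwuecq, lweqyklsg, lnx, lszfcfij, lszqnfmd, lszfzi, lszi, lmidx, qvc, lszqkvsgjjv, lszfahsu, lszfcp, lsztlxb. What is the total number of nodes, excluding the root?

Count nodes per top-level branch (shared prefixes stored once):
  'l'-branch (lmidx, lnx, lsadwb, lszfahsu, lszfc, lszfcfij, lszfcjlju, lszfcp, lszfzi, lszi, lszqkvsgjjv, lszqnfmd, lsztlxb, lweguwuecq, lweqyklsg): 61 nodes
  'q'-branch (qvc): 3 nodes
  'z'-branch (zxvbjwrrz): 9 nodes
Sum: 73

73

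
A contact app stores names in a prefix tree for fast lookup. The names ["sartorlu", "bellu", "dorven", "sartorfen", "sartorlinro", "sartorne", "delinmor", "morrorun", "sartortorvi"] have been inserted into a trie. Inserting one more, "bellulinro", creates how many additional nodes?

Walking "bellulinro" from the root, the first 5 characters ("bellu") follow existing edges; "l" is the first miss.
New nodes needed: |"bellulinro"| − 5 = 10 − 5 = 5.

5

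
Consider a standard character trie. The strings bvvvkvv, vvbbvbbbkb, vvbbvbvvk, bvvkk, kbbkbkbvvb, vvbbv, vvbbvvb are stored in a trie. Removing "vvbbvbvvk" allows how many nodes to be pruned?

3

After clearing the end-marker at "vvbbvbvvk", prune upward until reaching a node still needed by another word.
The suffix "vvk" (3 nodes) is used only by "vvbbvbvvk"; the node for "vvbbvb" still has the child "b", so pruning stops there.
Nodes removed: 3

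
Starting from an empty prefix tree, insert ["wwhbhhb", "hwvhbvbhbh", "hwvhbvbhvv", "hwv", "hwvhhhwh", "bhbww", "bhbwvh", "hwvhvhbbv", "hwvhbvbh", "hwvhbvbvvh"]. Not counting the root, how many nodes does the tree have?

Count nodes per top-level branch (shared prefixes stored once):
  'b'-branch (bhbwvh, bhbww): 7 nodes
  'h'-branch (hwv, hwvhbvbh, hwvhbvbhbh, hwvhbvbhvv, hwvhbvbvvh, hwvhhhwh, hwvhvhbbv): 24 nodes
  'w'-branch (wwhbhhb): 7 nodes
Sum: 38

38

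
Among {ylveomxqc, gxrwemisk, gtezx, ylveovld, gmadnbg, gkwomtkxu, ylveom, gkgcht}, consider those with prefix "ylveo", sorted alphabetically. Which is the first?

ylveom

Filter for "ylveo…" and sort: "ylveom", "ylveomxqc", "ylveovld"
The 1st is ylveom.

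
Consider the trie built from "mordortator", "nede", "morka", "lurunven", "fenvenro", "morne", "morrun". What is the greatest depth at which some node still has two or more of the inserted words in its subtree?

3

The deepest shared node is where two words last agree before diverging.
"mordortator" and "morka" agree on "mor" (3 characters) before diverging; nothing deeper is shared.
Longest shared-prefix length: 3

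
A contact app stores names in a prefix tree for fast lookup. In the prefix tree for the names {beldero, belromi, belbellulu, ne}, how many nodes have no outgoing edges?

Leaves are exactly the stored words that no other stored word extends.
Those words: "belbellulu", "beldero", "belromi", "ne"
Leaf count: 4

4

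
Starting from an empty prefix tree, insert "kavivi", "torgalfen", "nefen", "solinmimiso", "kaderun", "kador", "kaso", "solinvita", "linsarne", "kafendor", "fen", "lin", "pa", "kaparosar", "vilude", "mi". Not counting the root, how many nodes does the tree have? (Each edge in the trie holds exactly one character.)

Count nodes per top-level branch (shared prefixes stored once):
  'f'-branch (fen): 3 nodes
  'k'-branch (kaderun, kador, kafendor, kaparosar, kaso, kavivi): 28 nodes
  'l'-branch (lin, linsarne): 8 nodes
  'm'-branch (mi): 2 nodes
  'n'-branch (nefen): 5 nodes
  'p'-branch (pa): 2 nodes
  's'-branch (solinmimiso, solinvita): 15 nodes
  't'-branch (torgalfen): 9 nodes
  'v'-branch (vilude): 6 nodes
Sum: 78

78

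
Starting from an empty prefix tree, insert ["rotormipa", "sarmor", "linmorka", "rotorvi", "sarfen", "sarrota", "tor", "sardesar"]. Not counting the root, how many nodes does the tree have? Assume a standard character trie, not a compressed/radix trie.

40

Insert word by word; a character creates a node only if that edge doesn't already exist:
  "rotormipa" → 9 new (r, o, t, o, r, m, i, p, a)
  "sarmor" → 6 new (s, a, r, m, o, r)
  "linmorka" → 8 new (l, i, n, m, o, r, k, a)
  "rotorvi" → prefix "rotor" already present; 2 new (v, i)
  "sarfen" → prefix "sar" already present; 3 new (f, e, n)
  "sarrota" → prefix "sar" already present; 4 new (r, o, t, a)
  "tor" → 3 new (t, o, r)
  "sardesar" → prefix "sar" already present; 5 new (d, e, s, a, r)
Total nodes = 9 + 6 + 8 + 2 + 3 + 4 + 3 + 5 = 40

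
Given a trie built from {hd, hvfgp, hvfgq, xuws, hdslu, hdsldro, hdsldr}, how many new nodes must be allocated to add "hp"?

Walking "hp" from the root, the first 1 characters ("h") follow existing edges; "p" is the first miss.
Each of the 1 remaining characters creates one node.

1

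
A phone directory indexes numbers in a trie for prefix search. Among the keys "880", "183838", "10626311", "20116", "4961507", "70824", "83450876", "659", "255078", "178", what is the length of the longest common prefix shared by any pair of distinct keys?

1

Equivalently: take the maximum, over all pairs, of their longest common prefix length.
e.g. "10626311" and "178" share the prefix "1" of length 1; no pair shares a longer one.
Longest shared-prefix length: 1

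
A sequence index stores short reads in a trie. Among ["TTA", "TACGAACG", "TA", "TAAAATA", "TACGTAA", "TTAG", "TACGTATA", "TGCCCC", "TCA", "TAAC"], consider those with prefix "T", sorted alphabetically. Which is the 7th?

DFS of the "T" subtree visits, in order: "TA", "TAAAATA", "TAAC", "TACGAACG", "TACGTAA", "TACGTATA", "TCA", "TGCCCC", "TTA", "TTAG"
Position 7: TCA

TCA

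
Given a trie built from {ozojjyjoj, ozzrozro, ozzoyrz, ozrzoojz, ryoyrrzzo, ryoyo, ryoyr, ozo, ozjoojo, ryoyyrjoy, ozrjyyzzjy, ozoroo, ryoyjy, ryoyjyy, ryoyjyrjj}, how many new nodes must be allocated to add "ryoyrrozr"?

Walking "ryoyrrozr" from the root, the first 6 characters ("ryoyrr") follow existing edges; "o" is the first miss.
New nodes needed: |"ryoyrrozr"| − 6 = 9 − 6 = 3.

3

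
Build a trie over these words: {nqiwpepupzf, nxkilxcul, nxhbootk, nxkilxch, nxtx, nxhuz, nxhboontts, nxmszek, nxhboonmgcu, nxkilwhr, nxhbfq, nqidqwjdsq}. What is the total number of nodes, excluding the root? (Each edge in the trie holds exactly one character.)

55

Insert word by word; a character creates a node only if that edge doesn't already exist:
  "nqiwpepupzf" → 11 new (n, q, i, w, p, e, p, u, p, z, f)
  "nxkilxcul" → prefix "n" already present; 8 new (x, k, i, l, x, c, u, l)
  "nxhbootk" → prefix "nx" already present; 6 new (h, b, o, o, t, k)
  "nxkilxch" → prefix "nxkilxc" already present; 1 new (h)
  "nxtx" → prefix "nx" already present; 2 new (t, x)
  "nxhuz" → prefix "nxh" already present; 2 new (u, z)
  "nxhboontts" → prefix "nxhboo" already present; 4 new (n, t, t, s)
  "nxmszek" → prefix "nx" already present; 5 new (m, s, z, e, k)
  "nxhboonmgcu" → prefix "nxhboon" already present; 4 new (m, g, c, u)
  "nxkilwhr" → prefix "nxkil" already present; 3 new (w, h, r)
  "nxhbfq" → prefix "nxhb" already present; 2 new (f, q)
  "nqidqwjdsq" → prefix "nqi" already present; 7 new (d, q, w, j, d, s, q)
Total nodes = 11 + 8 + 6 + 1 + 2 + 2 + 4 + 5 + 4 + 3 + 2 + 7 = 55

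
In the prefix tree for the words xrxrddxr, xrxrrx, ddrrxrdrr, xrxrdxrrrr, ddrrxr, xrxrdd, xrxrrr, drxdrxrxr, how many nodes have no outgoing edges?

6

A leaf is a node with no children — equivalently, the end of a word that is not a proper prefix of any other stored word.
Those words: "ddrrxrdrr", "drxdrxrxr", "xrxrddxr", "xrxrdxrrrr", "xrxrrr", "xrxrrx"
Leaf count: 6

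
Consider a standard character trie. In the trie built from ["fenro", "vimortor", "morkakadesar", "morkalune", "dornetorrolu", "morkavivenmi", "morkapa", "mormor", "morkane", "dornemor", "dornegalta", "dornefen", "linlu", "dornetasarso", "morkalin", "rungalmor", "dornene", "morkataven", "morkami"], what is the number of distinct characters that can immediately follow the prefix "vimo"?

1

The children of the "vimo" node are the distinct next characters among strings starting with "vimo".
Characters that immediately follow "vimo" among the stored strings: {r}.
That node has 1 child edge.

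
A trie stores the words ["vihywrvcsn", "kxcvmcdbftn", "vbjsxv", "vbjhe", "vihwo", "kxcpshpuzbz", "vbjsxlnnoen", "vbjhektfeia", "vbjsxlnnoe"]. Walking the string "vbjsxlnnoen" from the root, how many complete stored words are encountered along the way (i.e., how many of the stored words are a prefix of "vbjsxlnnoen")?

2

Traverse "vbjsxlnnoen" character by character; count nodes along the way that are marked as word ends.
Prefixes of the query that are stored words: "vbjsxlnnoe", "vbjsxlnnoen"
Count: 2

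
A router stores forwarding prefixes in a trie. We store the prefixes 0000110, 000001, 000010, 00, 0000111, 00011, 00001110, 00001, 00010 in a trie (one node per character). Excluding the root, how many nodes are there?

Count nodes per top-level branch (shared prefixes stored once):
  '0'-branch (00, 000001, 00001, 000010, 0000110, 0000111, 00001110, 00010, 00011): 15 nodes
Sum: 15

15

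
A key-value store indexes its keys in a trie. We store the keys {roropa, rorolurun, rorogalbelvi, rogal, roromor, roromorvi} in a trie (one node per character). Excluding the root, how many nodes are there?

27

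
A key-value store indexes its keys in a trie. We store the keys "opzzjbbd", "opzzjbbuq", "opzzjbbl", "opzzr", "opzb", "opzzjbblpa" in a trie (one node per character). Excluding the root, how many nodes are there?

15

Trie structure (* marks end of a word):
(root)
└─ o
   └─ p
      └─ z
         ├─ b *
         └─ z
            ├─ j
            │  └─ b
            │     └─ b
            │        ├─ d *
            │        ├─ l *
            │        │  └─ p
            │        │     └─ a *
            │        └─ u
            │           └─ q *
            └─ r *
Counting every labelled node above: 15.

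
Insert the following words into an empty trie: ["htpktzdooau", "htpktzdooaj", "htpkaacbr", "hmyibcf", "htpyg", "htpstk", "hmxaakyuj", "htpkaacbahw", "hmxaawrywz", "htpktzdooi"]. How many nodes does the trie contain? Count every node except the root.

Insert word by word; a character creates a node only if that edge doesn't already exist:
  "htpktzdooau" → 11 new (h, t, p, k, t, z, d, o, o, a, u)
  "htpktzdooaj" → prefix "htpktzdooa" already present; 1 new (j)
  "htpkaacbr" → prefix "htpk" already present; 5 new (a, a, c, b, r)
  "hmyibcf" → prefix "h" already present; 6 new (m, y, i, b, c, f)
  "htpyg" → prefix "htp" already present; 2 new (y, g)
  "htpstk" → prefix "htp" already present; 3 new (s, t, k)
  "hmxaakyuj" → prefix "hm" already present; 7 new (x, a, a, k, y, u, j)
  "htpkaacbahw" → prefix "htpkaacb" already present; 3 new (a, h, w)
  "hmxaawrywz" → prefix "hmxaa" already present; 5 new (w, r, y, w, z)
  "htpktzdooi" → prefix "htpktzdoo" already present; 1 new (i)
Total nodes = 11 + 1 + 5 + 6 + 2 + 3 + 7 + 3 + 5 + 1 = 44

44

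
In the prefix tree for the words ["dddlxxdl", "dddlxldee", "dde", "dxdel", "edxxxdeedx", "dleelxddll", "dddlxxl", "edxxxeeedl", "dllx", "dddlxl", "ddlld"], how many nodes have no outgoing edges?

Leaves are exactly the stored words that no other stored word extends.
Those words: "dddlxldee", "dddlxxdl", "dddlxxl", "dde", "ddlld", "dleelxddll", "dllx", "dxdel", "edxxxdeedx", "edxxxeeedl"
Leaf count: 10

10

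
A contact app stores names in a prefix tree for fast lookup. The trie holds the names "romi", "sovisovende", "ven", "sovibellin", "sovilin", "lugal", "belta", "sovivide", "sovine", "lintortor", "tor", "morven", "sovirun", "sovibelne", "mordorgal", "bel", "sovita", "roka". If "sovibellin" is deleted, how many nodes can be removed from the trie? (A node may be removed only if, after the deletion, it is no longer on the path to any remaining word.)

3

Walk "sovibellin" from the leaf back toward the root, removing each node that no remaining word uses.
The suffix "lin" (3 nodes) is used only by "sovibellin"; the node for "sovibel" still has the child "n", so pruning stops there.
Nodes removed: 3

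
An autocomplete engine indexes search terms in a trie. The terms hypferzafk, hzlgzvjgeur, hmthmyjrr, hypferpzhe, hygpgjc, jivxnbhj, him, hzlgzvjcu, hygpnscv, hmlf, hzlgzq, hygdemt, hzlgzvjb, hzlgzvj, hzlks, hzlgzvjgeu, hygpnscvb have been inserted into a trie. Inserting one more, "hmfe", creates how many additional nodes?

"hm" is already a path in the trie; the remaining "fe" must be added.
So 4 − 2 = 2 new nodes.

2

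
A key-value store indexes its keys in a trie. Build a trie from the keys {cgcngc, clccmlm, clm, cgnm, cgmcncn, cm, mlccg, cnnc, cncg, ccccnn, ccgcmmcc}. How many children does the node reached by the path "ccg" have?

The children of the "ccg" node are the distinct next characters among strings starting with "ccg".
Distinct next characters after "ccg": c.
That node has 1 child edge.

1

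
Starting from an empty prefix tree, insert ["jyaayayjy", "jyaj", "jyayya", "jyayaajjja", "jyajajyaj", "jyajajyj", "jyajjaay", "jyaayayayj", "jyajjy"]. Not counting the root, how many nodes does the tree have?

33

Trie structure (* marks end of a word):
(root)
└─ j
   └─ y
      └─ a
         ├─ a
         │  └─ y
         │     └─ a
         │        └─ y
         │           ├─ a
         │           │  └─ y
         │           │     └─ j *
         │           └─ j
         │              └─ y *
         ├─ j *
         │  ├─ a
         │  │  └─ j
         │  │     └─ y
         │  │        ├─ a
         │  │        │  └─ j *
         │  │        └─ j *
         │  └─ j
         │     ├─ a
         │     │  └─ a
         │     │     └─ y *
         │     └─ y *
         └─ y
            ├─ a
            │  └─ a
            │     └─ j
            │        └─ j
            │           └─ j
            │              └─ a *
            └─ y
               └─ a *
Counting every labelled node above: 33.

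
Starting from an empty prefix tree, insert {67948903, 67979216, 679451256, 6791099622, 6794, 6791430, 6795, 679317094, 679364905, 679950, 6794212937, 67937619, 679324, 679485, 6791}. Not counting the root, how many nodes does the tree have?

56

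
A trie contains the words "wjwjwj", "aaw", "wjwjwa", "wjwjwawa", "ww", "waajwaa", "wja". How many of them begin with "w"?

6

Traverse to the node for "w", then collect every word in that subtree.
Words under "w": waajwaa, wja, wjwjwa, wjwjwawa, wjwjwj, ww
Count: 6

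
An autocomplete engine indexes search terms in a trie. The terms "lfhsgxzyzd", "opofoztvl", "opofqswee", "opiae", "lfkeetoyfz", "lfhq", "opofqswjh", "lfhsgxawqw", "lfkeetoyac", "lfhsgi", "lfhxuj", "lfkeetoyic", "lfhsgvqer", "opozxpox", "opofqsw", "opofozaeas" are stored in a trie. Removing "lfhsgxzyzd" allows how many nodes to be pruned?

4

Walk "lfhsgxzyzd" from the leaf back toward the root, removing each node that no remaining word uses.
The suffix "zyzd" (4 nodes) is used only by "lfhsgxzyzd"; the node for "lfhsgx" still has the child "a", so pruning stops there.
Nodes removed: 4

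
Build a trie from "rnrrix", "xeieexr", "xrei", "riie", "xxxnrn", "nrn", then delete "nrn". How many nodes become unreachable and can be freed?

3

Walk "nrn" from the leaf back toward the root, removing each node that no remaining word uses.
No other word shares any prefix with "nrn", so all 3 of its nodes go.
Nodes removed: 3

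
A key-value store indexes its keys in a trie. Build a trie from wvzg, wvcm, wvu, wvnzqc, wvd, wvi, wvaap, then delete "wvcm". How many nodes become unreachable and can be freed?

2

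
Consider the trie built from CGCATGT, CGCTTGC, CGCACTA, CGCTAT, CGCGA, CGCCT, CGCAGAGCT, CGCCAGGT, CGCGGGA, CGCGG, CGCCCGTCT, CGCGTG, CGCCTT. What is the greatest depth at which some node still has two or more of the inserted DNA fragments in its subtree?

5

Look for the deepest trie node that still has at least two words in its subtree.
"CGCCT" and "CGCCTT" agree on "CGCCT" (5 characters) before diverging; nothing deeper is shared.
Longest shared-prefix length: 5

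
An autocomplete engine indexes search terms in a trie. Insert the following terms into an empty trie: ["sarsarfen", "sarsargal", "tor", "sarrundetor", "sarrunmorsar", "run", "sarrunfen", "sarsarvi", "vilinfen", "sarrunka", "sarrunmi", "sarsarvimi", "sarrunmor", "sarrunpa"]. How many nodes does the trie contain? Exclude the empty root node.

52

Count nodes per top-level branch (shared prefixes stored once):
  'r'-branch (run): 3 nodes
  's'-branch (sarrundetor, sarrunfen, sarrunka, sarrunmi, sarrunmor, sarrunmorsar, sarrunpa, sarsarfen, sarsargal, sarsarvi, sarsarvimi): 38 nodes
  't'-branch (tor): 3 nodes
  'v'-branch (vilinfen): 8 nodes
Sum: 52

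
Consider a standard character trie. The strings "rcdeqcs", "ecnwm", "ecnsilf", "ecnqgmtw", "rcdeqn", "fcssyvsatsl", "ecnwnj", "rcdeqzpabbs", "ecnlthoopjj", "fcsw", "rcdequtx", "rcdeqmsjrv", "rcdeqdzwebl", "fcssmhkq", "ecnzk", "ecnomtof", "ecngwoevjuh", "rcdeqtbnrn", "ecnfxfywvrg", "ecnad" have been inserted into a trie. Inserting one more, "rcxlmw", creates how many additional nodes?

4

"rc" is already a path in the trie; the remaining "xlmw" must be added.
So 6 − 2 = 4 new nodes.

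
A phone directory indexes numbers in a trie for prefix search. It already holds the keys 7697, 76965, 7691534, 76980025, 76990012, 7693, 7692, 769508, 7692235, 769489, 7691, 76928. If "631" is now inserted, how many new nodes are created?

3

"631" shares no prefix with any stored word, so all 3 characters open new nodes.
3 − 0 = 3 new nodes.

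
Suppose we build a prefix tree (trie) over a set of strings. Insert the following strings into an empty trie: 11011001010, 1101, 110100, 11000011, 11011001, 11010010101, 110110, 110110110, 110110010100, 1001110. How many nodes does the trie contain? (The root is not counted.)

33

Trace insertions, counting only characters that open a new branch:
  "11011001010" → 11 new (1, 1, 0, 1, 1, 0, 0, 1, 0, 1, 0)
  "1101" → prefix "1101" already present; 0 new (none)
  "110100" → prefix "1101" already present; 2 new (0, 0)
  "11000011" → prefix "110" already present; 5 new (0, 0, 0, 1, 1)
  "11011001" → prefix "11011001" already present; 0 new (none)
  "11010010101" → prefix "110100" already present; 5 new (1, 0, 1, 0, 1)
  "110110" → prefix "110110" already present; 0 new (none)
  "110110110" → prefix "110110" already present; 3 new (1, 1, 0)
  "110110010100" → prefix "11011001010" already present; 1 new (0)
  "1001110" → prefix "1" already present; 6 new (0, 0, 1, 1, 1, 0)
Total nodes = 11 + 0 + 2 + 5 + 0 + 5 + 0 + 3 + 1 + 6 = 33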